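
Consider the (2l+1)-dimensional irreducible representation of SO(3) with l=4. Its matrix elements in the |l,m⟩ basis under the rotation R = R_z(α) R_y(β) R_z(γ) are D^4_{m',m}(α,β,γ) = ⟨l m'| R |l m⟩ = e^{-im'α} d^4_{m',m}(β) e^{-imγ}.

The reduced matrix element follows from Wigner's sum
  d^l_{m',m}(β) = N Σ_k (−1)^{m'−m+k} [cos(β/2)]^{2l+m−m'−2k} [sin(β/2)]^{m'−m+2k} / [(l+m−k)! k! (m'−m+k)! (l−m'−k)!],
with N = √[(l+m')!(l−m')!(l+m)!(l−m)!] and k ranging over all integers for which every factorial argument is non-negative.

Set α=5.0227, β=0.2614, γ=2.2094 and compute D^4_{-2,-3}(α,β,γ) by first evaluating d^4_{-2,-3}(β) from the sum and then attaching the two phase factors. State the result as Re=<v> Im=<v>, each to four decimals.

Re=0.2477 Im=0.3581

Split into d^4_{-2,-3}(β=0.2614) × two z-phases.
c=cos(0.2614/2)=0.991471, s=sin(0.2614/2)=0.130328; N=√[2·720·1·5040]=2693.993318
The bounds max(0,m−m')=0 and min(l+m,l−m')=1 give 2 terms
  k=0: (−1)^1·2693.9933/(720)·0.9915^7·0.1303^1 = -0.459264
  k=1: (−1)^2·2693.9933/(240)·0.9915^5·0.1303^3 = +0.023807
d^4_{-2,-3}(0.2614) = -0.459264 +0.023807 = -0.435457
Attach z-rotation phases: D = e^{-i(-2)(5.0227)}·(-0.435457)·e^{-i(-3)(2.2094)} = +0.247729+0.358125i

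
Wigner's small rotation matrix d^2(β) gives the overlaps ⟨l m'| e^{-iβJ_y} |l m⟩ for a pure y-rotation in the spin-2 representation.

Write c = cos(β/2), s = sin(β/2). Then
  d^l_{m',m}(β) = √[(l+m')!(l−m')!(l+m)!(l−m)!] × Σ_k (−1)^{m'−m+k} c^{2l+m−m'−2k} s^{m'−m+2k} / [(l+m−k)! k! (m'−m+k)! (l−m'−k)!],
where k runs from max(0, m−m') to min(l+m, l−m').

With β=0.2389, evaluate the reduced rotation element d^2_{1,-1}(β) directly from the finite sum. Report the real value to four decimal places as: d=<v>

d^2_{1,-1}(β=0.2389) via Wigner's sum:
Half-angle: c=0.992874, s=0.119166. N=√(6·1·1·6)=6.000000
k∈{0,1} keeps every argument non-negative
  k=0: (−1)^2·6.0000/(2)·0.9929^2·0.1192^2 = +0.041997
  k=1: (−1)^3·6.0000/(6)·0.9929^0·0.1192^4 = -0.000202
d^2_{1,-1}(0.2389) = +0.041997 -0.000202 = +0.041795

d=0.0418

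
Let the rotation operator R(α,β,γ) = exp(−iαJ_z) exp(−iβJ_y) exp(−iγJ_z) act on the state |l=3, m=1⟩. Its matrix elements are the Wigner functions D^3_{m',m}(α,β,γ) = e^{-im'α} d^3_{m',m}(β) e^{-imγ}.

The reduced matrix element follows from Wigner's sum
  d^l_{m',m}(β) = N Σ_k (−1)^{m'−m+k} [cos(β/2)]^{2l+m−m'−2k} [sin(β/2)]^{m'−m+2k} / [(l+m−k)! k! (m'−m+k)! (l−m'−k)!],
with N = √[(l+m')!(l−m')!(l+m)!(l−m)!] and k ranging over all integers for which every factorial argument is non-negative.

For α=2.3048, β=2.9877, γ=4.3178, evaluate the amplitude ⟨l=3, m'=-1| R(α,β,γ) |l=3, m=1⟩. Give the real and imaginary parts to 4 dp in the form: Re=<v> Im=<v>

D^3_{-1,1}(2.3048,2.9877,4.3178) = e^{-i·-1·2.3048}·d^3_{-1,1}(2.9877)·e^{-i·1·4.3178}. Compute d first:
With c≡cos(β/2)=0.076870 and s≡sin(β/2)=0.997041, N=[2·24·24·2]^{1/2}=48.000000
k: max(0,(1)−(-1))=2 … min(3+(1),3−(-1))=4
  k=2: (−1)^0·48.0000/(8)·0.0769^4·0.9970^2 = +0.000208
  k=3: (−1)^1·48.0000/(6)·0.0769^2·0.9970^4 = -0.046715
  k=4: (−1)^2·48.0000/(48)·0.0769^0·0.9970^6 = +0.982377
d^3_{-1,1}(2.9877) = +0.000208 -0.046715 +0.982377 = +0.935870
D = (-0.669848+0.742499i)·(+0.935870)·(-0.384429+0.923155i) = -0.400489-0.845850i

Re=-0.4005 Im=-0.8458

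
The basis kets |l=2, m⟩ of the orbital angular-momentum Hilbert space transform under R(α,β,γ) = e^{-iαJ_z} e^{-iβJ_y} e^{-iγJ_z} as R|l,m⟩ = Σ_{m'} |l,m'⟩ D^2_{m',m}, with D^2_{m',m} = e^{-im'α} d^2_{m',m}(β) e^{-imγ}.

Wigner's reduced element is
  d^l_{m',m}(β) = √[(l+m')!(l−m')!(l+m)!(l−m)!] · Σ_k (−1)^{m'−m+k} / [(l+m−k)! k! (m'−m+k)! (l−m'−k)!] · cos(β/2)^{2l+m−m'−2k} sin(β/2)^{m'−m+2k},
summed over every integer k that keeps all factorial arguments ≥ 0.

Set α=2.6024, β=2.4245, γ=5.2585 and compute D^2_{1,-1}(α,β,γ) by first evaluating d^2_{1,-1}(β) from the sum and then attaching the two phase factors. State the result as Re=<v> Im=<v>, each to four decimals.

Split into d^2_{1,-1}(β=2.4245) × two z-phases.
With c≡cos(β/2)=0.350913 and s≡sin(β/2)=0.936408, N=[6·1·1·6]^{1/2}=6.000000
k∈{0,1} keeps every argument non-negative
  k=0: (−1)^2·6.0000/(2)·0.3509^2·0.9364^2 = +0.323930
  k=1: (−1)^3·6.0000/(6)·0.3509^0·0.9364^4 = -0.768883
d^2_{1,-1}(2.4245) = +0.323930 -0.768883 = -0.444953
Phases: e^{-i·(1)·2.6024}=-0.858123-0.513443i, e^{-i·(-1)·5.2585}=+0.519368-0.854551i ⇒ D=+0.393537-0.207635i

Re=0.3935 Im=-0.2076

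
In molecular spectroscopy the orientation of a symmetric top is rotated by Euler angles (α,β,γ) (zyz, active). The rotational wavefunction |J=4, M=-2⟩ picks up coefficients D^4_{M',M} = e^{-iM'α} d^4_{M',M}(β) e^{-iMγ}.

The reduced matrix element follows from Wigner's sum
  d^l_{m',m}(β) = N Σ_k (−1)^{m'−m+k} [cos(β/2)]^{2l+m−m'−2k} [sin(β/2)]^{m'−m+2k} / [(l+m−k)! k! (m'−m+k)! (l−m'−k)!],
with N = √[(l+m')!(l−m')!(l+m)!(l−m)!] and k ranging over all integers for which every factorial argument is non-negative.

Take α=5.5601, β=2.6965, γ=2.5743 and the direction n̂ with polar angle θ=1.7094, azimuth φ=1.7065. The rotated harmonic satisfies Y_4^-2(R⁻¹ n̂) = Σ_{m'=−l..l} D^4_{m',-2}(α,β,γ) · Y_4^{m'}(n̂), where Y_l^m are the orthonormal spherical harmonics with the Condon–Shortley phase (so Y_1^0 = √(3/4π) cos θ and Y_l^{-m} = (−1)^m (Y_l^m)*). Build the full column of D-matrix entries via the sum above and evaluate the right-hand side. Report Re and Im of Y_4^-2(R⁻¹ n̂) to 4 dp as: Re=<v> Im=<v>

Re=0.1969 Im=0.1248

Need the full column D^4_{m',-2} for m'=−4..4 at α=5.5601, β=2.6965, γ=2.5743.
cos(β/2)=0.220714, sin(β/2)=0.975339
d^4_{-4,-2}: single k=2 term ⇒ +0.000582;  D = -0.000368+0.000450i
d^4_{-3,-2}: k∈[1..2] ⇒ +0.000093 -0.005455 = -0.005362;  D = +0.005292-0.000866i
d^4_{-2,-2}: k∈[0..2] ⇒ +0.000006 -0.001320 +0.032213 = +0.030899;  D = -0.026166-0.016435i
d^4_{-1,-2}: k∈[0..2] ⇒ -0.000106 +0.010309 -0.134209 = -0.124005;  D = +0.035088+0.118938i
d^4_{0,-2}: k∈[0..2] ⇒ +0.001043 -0.054329 +0.397844 = +0.344559;  D = +0.145579-0.312294i
d^4_{1,-2}: k∈[0..2] ⇒ -0.006873 +0.201313 -0.786238 = -0.591797;  D = -0.542395+0.236710i
d^4_{2,-2}: k∈[0..2] ⇒ +0.032213 -0.503237 +0.818923 = +0.347899;  D = +0.331147+0.106655i
d^4_{3,-2}: k∈[0..1] ⇒ -0.106525 +0.693396 = +0.586871;  D = +0.299779+0.504530i
d^4_{4,-2}: single k=0 term ⇒ +0.221907;  D = -0.041246+0.218040i
Y_4^{m'}(θ=1.7094,φ=1.7065) and Σ D·Y over m':
  (-0.0004+0.0005i)·(+0.3646-0.2199i)  (+0.0053-0.0009i)·(-0.0665-0.1543i)  (-0.0262-0.0164i)·(+0.2739-0.0762i)  (+0.0351+0.1189i)·(-0.0251-0.1838i)  (+0.1456-0.3123i)·(+0.2581+0.0000i)  (-0.5424+0.2367i)·(+0.0251-0.1838i)  (+0.3311+0.1067i)·(+0.2739+0.0762i)  (+0.2998+0.5045i)·(+0.0665-0.1543i)  (-0.0412+0.2180i)·(+0.3646+0.2199i)
Y_4^-2(R⁻¹ n̂) = +0.196877+0.124781i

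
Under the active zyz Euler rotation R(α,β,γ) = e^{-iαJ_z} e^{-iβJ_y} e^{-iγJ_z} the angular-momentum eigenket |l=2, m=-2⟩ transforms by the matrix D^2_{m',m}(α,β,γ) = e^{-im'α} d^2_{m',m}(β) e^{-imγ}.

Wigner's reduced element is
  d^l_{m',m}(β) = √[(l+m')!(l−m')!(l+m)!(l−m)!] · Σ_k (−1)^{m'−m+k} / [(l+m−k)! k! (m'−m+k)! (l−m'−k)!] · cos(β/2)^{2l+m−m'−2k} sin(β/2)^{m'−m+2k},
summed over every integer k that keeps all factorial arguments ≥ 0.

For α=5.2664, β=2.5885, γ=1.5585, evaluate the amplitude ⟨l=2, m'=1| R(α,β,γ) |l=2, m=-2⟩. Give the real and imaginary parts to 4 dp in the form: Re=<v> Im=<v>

Re=0.2659 Im=0.4070

Split into d^2_{1,-2}(β=2.5885) × two z-phases.
Half-angle: c=0.273035, s=0.962004. N=√(6·1·1·24)=12.000000
k: max(0,(-2)−(1))=0 … min(2+(-2),2−(1))=0
  k=0: (−1)^3·12.0000/(6)·0.2730^1·0.9620^3 = -0.486160
d^2_{1,-2}(2.5885) = -0.486160
Attach z-rotation phases: D = e^{-i(1)(5.2664)}·(-0.486160)·e^{-i(-2)(1.5585)} = +0.265859+0.407026i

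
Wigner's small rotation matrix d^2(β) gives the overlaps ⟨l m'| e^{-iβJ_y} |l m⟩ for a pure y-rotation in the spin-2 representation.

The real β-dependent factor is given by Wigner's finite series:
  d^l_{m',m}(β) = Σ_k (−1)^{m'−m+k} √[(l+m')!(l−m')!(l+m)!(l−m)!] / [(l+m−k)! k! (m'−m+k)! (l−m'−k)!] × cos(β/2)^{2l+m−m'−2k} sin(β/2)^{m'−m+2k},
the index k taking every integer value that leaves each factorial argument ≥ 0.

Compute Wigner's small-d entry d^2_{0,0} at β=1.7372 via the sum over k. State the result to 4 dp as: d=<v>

d^2_{0,0}(β=1.7372) via Wigner's sum:
c=cos(1.7372/2)=0.645896, s=sin(1.7372/2)=0.763425; N=√[2·2·2·2]=4.000000
The bounds max(0,m−m')=0 and min(l+m,l−m')=2 give 3 terms
  k=0: (−1)^0·4.0000/(4)·0.6459^4·0.7634^0 = +0.174040
  k=1: (−1)^1·4.0000/(1)·0.6459^2·0.7634^2 = -0.972564
  k=2: (−1)^2·4.0000/(4)·0.6459^0·0.7634^4 = +0.339677
d^2_{0,0}(1.7372) = +0.174040 -0.972564 +0.339677 = -0.458847

d=-0.4588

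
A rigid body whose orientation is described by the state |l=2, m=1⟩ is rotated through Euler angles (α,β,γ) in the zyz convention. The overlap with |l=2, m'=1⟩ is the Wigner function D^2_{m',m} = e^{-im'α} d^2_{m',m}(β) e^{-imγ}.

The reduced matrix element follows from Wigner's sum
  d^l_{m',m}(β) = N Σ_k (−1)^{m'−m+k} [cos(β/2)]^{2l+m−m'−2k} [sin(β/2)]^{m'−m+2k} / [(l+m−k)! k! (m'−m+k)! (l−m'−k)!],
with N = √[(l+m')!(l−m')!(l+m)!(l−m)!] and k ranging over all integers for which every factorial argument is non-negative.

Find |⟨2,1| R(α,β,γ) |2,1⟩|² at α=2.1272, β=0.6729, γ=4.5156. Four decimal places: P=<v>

P=0.2526

D^2_{1,1}(2.1272,0.6729,4.5156) = e^{-i·1·2.1272}·d^2_{1,1}(0.6729)·e^{-i·1·4.5156}. Compute d first:
Half-angle: c=0.943933, s=0.330138. N=√(6·1·6·1)=6.000000
k: max(0,(1)−(1))=0 … min(2+(1),2−(1))=1
  k=0: (−1)^0·6.0000/(6)·0.9439^4·0.3301^0 = +0.793897
  k=1: (−1)^1·6.0000/(2)·0.9439^2·0.3301^2 = -0.291336
d^2_{1,1}(0.6729) = +0.793897 -0.291336 = +0.502560
|D^2_{1,1}|² = |d^2_{1,1}(β)|² = (+0.502560)² = 0.252567 (the z-rotation phases have unit modulus)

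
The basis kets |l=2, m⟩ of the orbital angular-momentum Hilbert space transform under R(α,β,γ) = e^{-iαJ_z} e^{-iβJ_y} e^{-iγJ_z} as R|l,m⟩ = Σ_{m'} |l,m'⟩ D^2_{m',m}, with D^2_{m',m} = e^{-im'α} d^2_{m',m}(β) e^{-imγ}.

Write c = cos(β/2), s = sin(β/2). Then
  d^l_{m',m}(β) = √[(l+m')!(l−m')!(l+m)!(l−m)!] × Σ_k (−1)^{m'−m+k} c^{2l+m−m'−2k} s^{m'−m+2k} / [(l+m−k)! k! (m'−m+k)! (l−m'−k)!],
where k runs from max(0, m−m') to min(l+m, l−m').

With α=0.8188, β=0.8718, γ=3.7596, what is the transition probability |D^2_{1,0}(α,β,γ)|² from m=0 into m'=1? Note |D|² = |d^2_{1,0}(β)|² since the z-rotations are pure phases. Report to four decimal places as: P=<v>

P=0.3639

Split into d^2_{1,0}(β=0.8718) × two z-phases.
c=cos(0.8718/2)=0.906490, s=sin(0.8718/2)=0.422226; N=√[6·1·2·2]=4.898979
Admissible k: 0..1 (factorial args all ≥0)
  k=0: (−1)^1·4.8990/(2)·0.9065^3·0.4222^1 = -0.770390
  k=1: (−1)^2·4.8990/(2)·0.9065^1·0.4222^3 = +0.167138
d^2_{1,0}(0.8718) = -0.770390 +0.167138 = -0.603252
|D^2_{1,0}|² = |d^2_{1,0}(β)|² = (-0.603252)² = 0.363913 (the z-rotation phases have unit modulus)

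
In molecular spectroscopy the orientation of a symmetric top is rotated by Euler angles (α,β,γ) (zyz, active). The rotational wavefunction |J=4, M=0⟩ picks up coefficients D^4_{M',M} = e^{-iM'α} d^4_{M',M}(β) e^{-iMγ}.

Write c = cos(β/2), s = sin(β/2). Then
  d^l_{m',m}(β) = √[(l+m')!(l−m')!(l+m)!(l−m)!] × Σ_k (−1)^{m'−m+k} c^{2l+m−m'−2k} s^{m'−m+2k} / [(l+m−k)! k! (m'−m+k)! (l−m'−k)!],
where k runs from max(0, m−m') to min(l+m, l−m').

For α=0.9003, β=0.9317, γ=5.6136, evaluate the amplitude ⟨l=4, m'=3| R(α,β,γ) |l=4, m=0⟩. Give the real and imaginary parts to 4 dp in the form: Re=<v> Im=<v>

Split into d^4_{3,0}(β=0.9317) × two z-phases.
Half-angle: c=0.893440, s=0.449182. N=√(5040·1·24·24)=1703.830978
k: max(0,(0)−(3))=0 … min(4+(0),4−(3))=1
  k=0: (−1)^3·1703.8310/(144)·0.8934^5·0.4492^3 = -0.610463
  k=1: (−1)^4·1703.8310/(144)·0.8934^3·0.4492^5 = +0.154303
d^4_{3,0}(0.9317) = -0.610463 +0.154303 = -0.456160
Phases: e^{-i·(3)·0.9003}=-0.904456-0.426566i, e^{-i·(0)·5.6136}=+1.000000+0.000000i ⇒ D=+0.412577+0.194582i

Re=0.4126 Im=0.1946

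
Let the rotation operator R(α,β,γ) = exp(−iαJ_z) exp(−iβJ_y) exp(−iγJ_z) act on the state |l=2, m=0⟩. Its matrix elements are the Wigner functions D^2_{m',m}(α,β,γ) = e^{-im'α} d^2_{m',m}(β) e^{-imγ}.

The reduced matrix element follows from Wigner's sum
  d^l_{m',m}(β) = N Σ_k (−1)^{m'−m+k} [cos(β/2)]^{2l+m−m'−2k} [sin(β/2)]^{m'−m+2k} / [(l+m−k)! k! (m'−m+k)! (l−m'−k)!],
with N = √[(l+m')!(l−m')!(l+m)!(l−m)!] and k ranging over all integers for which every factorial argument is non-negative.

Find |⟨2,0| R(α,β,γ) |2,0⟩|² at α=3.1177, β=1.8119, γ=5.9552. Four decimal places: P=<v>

P=0.1718

D^2_{0,0}(3.1177,1.8119,5.9552) = e^{-i·0·3.1177}·d^2_{0,0}(1.8119)·e^{-i·0·5.9552}. Compute d first:
c=cos(1.8119/2)=0.616938, s=sin(1.8119/2)=0.787012; N=√[2·2·2·2]=4.000000
Admissible k: 0..2 (factorial args all ≥0)
  k=0: (−1)^0·4.0000/(4)·0.6169^4·0.7870^0 = +0.144866
  k=1: (−1)^1·4.0000/(1)·0.6169^2·0.7870^2 = -0.942987
  k=2: (−1)^2·4.0000/(4)·0.6169^0·0.7870^4 = +0.383641
d^2_{0,0}(1.8119) = +0.144866 -0.942987 +0.383641 = -0.414480
|D^2_{0,0}|² = |d^2_{0,0}(β)|² = (-0.414480)² = 0.171794 (the z-rotation phases have unit modulus)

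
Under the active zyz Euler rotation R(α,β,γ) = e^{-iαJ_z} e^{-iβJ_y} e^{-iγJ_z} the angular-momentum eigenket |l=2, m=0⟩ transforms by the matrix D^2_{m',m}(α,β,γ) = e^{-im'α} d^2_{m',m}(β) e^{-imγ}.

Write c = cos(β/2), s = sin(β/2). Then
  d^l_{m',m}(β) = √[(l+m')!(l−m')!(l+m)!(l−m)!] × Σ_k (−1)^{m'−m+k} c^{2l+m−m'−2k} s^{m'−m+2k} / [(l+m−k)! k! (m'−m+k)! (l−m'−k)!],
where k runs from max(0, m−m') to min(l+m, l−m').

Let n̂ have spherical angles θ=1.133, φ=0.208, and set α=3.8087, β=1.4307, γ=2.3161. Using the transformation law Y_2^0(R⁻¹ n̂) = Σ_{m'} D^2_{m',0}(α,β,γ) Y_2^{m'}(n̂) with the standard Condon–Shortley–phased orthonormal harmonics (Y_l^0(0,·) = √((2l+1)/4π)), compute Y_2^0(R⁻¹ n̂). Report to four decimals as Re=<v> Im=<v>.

Need the full column D^2_{m',0} for m'=−2..2 at α=3.8087, β=1.4307, γ=2.3161.
cos(β/2)=0.754864, sin(β/2)=0.655882
d^2_{-2,0}: single k=2 term ⇒ +0.600432;  D = +0.140730+0.583707i
d^2_{-1,0}: k∈[1..2] ⇒ +0.691046 -0.521700 = +0.169346;  D = -0.133041-0.104777i
d^2_{0,0}: k∈[0..2] ⇒ +0.324694 -0.980501 +0.185055 = -0.470752;  D = -0.470752+0.000000i
d^2_{1,0}: k∈[0..1] ⇒ -0.691046 +0.521700 = -0.169346;  D = +0.133041-0.104777i
d^2_{2,0}: single k=0 term ⇒ +0.600432;  D = +0.140730-0.583707i
Y_2^{m'}(θ=1.133,φ=0.208) and Σ D·Y over m':
  (+0.1407+0.5837i)·(+0.2898-0.1280i)  (-0.1330-0.1048i)·(+0.2902-0.0613i)  (-0.4708+0.0000i)·(-0.1453+0.0000i)  (+0.1330-0.1048i)·(-0.2902-0.0613i)  (+0.1407-0.5837i)·(+0.2898+0.1280i)
Y_2^0(R⁻¹ n̂) = +0.209405+0.000000i

Re=0.2094 Im=0.0000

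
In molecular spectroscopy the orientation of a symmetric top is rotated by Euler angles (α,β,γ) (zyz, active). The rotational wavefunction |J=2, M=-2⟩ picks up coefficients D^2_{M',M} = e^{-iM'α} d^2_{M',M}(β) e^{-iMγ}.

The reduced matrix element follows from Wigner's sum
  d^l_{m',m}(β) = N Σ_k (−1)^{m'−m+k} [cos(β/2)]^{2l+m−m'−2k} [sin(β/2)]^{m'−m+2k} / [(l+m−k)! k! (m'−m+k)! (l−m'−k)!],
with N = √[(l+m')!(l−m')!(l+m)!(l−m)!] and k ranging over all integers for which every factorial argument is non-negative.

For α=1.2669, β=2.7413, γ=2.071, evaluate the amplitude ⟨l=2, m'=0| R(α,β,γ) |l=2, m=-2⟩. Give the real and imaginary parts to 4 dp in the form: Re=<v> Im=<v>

First d^2_{0,-2}(β=2.7413), then the phase factors e^{-i(0)α} and e^{-i(-2)γ}:
With c≡cos(β/2)=0.198813 and s≡sin(β/2)=0.980037, N=[2·2·1·24]^{1/2}=9.797959
k∈{0} keeps every argument non-negative
  k=0: (−1)^2·9.7980/(4)·0.1988^2·0.9800^2 = +0.092993
d^2_{0,-2}(2.7413) = +0.092993
D = (+1.000000+0.000000i)·(+0.092993)·(-0.539959-0.841691i) = -0.050212-0.078271i

Re=-0.0502 Im=-0.0783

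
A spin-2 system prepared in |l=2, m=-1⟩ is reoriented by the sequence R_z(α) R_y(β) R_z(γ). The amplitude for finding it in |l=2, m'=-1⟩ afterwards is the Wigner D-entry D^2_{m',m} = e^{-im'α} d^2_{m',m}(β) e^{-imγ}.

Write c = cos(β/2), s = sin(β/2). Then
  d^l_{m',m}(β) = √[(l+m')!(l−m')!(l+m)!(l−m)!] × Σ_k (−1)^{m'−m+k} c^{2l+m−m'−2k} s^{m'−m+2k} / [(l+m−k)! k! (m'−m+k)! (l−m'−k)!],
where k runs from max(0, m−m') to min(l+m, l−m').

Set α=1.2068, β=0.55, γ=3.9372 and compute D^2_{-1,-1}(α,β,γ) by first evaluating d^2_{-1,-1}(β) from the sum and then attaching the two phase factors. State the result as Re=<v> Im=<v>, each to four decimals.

Re=0.2732 Im=-0.5932

Split into d^2_{-1,-1}(β=0.55) × two z-phases.
With c≡cos(β/2)=0.962425 and s≡sin(β/2)=0.271547, N=[1·6·1·6]^{1/2}=6.000000
The bounds max(0,m−m')=0 and min(l+m,l−m')=1 give 2 terms
  k=0: (−1)^0·6.0000/(6)·0.9624^4·0.2715^0 = +0.857962
  k=1: (−1)^1·6.0000/(2)·0.9624^2·0.2715^2 = -0.204901
d^2_{-1,-1}(0.55) = +0.857962 -0.204901 = +0.653060
Phases: e^{-i·(-1)·1.2068}=+0.356012+0.934482i, e^{-i·(-1)·3.9372}=-0.699851-0.714289i ⇒ D=+0.273198-0.593170i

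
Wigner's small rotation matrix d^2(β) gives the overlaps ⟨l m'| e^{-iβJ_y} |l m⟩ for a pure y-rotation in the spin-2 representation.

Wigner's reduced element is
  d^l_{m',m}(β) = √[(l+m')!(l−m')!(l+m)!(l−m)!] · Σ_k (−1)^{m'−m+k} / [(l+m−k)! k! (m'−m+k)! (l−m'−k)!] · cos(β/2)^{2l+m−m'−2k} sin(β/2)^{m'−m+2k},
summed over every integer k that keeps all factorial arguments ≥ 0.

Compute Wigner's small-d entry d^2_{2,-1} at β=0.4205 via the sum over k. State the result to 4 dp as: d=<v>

d^2_{2,-1}(β=0.4205) via Wigner's sum:
c=cos(0.4205/2)=0.977979, s=sin(0.4205/2)=0.208704; N=√[24·1·1·6]=12.000000
k∈{0} keeps every argument non-negative
  k=0: (−1)^3·12.0000/(6)·0.9780^1·0.2087^3 = -0.017781
d^2_{2,-1}(0.4205) = -0.017781

d=-0.0178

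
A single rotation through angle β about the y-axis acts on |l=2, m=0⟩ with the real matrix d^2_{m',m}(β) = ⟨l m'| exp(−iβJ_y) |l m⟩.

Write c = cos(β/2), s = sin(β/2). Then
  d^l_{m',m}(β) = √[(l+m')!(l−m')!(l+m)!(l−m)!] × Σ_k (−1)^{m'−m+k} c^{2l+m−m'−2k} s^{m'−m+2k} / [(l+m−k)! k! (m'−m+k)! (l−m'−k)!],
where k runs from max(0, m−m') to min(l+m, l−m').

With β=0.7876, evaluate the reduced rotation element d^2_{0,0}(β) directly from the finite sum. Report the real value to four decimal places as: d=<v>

d^2_{0,0}(β=0.7876) via Wigner's sum:
c=cos(0.7876/2)=0.923458, s=sin(0.7876/2)=0.383700; N=√[2·2·2·2]=4.000000
k∈{0,1,2} keeps every argument non-negative
  k=0: (−1)^0·4.0000/(4)·0.9235^4·0.3837^0 = +0.727224
  k=1: (−1)^1·4.0000/(1)·0.9235^2·0.3837^2 = -0.502202
  k=2: (−1)^2·4.0000/(4)·0.9235^0·0.3837^4 = +0.021675
d^2_{0,0}(0.7876) = +0.727224 -0.502202 +0.021675 = +0.246697

d=0.2467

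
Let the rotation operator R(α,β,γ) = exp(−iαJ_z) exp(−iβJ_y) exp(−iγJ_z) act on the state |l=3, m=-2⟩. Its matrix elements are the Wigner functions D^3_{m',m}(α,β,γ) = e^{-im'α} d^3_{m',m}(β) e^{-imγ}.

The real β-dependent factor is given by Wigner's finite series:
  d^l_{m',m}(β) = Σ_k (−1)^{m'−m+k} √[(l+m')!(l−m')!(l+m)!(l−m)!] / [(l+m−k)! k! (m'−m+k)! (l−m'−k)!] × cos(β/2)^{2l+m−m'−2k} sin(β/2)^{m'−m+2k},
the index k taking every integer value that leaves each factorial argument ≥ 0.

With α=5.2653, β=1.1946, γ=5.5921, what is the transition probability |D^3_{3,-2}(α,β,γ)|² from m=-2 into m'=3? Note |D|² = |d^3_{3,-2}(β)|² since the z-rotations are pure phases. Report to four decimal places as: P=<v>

P=0.0130

D^3_{3,-2}(5.2653,1.1946,5.5921) = e^{-i·3·5.2653}·d^3_{3,-2}(1.1946)·e^{-i·-2·5.5921}. Compute d first:
c=cos(1.1946/2)=0.826857, s=sin(1.1946/2)=0.562412; N=√[720·1·1·120]=293.938769
Admissible k: 0..0 (factorial args all ≥0)
  k=0: (−1)^5·293.9388/(120)·0.8269^1·0.5624^5 = -0.113967
d^3_{3,-2}(1.1946) = -0.113967
|D^3_{3,-2}|² = |d^3_{3,-2}(β)|² = (-0.113967)² = 0.012988 (the z-rotation phases have unit modulus)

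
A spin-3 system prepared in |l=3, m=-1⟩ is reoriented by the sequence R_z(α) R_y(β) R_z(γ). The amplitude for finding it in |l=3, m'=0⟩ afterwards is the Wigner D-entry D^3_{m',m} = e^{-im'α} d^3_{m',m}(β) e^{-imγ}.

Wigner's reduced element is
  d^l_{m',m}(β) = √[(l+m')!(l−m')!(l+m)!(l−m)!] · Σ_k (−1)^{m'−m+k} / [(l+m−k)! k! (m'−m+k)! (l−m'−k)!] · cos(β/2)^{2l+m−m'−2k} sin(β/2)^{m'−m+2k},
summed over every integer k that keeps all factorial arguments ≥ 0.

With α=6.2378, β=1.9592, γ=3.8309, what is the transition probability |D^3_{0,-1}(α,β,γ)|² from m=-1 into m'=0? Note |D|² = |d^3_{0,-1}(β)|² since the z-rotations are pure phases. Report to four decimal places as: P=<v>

D^3_{0,-1}(6.2378,1.9592,3.8309) = e^{-i·0·6.2378}·d^3_{0,-1}(1.9592)·e^{-i·-1·3.8309}. Compute d first:
With c≡cos(β/2)=0.557355 and s≡sin(β/2)=0.830274, N=[6·6·2·24]^{1/2}=41.569219
Admissible k: 0..2 (factorial args all ≥0)
  k=0: (−1)^1·41.5692/(12)·0.5574^5·0.8303^1 = -0.154693
  k=1: (−1)^2·41.5692/(4)·0.5574^3·0.8303^3 = +1.029845
  k=2: (−1)^3·41.5692/(12)·0.5574^1·0.8303^5 = -0.761782
d^3_{0,-1}(1.9592) = -0.154693 +1.029845 -0.761782 = +0.113370
|D^3_{0,-1}|² = |d^3_{0,-1}(β)|² = (+0.113370)² = 0.012853 (the z-rotation phases have unit modulus)

P=0.0129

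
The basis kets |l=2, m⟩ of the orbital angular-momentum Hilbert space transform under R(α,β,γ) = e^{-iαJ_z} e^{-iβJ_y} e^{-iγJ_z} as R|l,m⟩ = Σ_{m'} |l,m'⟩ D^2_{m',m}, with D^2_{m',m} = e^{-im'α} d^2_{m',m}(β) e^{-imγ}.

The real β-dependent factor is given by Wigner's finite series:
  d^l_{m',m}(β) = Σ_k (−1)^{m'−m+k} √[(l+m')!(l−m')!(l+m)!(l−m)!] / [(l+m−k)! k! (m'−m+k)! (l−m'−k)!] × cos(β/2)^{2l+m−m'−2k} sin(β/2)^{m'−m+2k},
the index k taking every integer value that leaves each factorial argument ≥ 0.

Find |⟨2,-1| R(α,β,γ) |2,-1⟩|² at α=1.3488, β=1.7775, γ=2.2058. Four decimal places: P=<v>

D^2_{-1,-1}(1.3488,1.7775,2.2058) = e^{-i·-1·1.3488}·d^2_{-1,-1}(1.7775)·e^{-i·-1·2.2058}. Compute d first:
Half-angle: c=0.630383, s=0.776284. N=√(1·6·1·6)=6.000000
The bounds max(0,m−m')=0 and min(l+m,l−m')=1 give 2 terms
  k=0: (−1)^0·6.0000/(6)·0.6304^4·0.7763^0 = +0.157913
  k=1: (−1)^1·6.0000/(2)·0.6304^2·0.7763^2 = -0.718409
d^2_{-1,-1}(1.7775) = +0.157913 -0.718409 = -0.560496
|D^2_{-1,-1}|² = |d^2_{-1,-1}(β)|² = (-0.560496)² = 0.314156 (the z-rotation phases have unit modulus)

P=0.3142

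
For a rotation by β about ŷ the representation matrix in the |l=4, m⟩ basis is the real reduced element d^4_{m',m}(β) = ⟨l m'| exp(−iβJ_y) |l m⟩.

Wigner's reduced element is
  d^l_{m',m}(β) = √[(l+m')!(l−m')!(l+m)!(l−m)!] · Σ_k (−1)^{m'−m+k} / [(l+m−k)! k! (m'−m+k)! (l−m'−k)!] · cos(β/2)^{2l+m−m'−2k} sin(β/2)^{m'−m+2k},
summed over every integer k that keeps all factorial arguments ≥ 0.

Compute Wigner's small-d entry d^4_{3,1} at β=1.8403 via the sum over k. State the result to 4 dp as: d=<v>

d^4_{3,1}(β=1.8403) via Wigner's sum:
Half-angle: c=0.605701, s=0.795692. N=√(5040·1·120·6)=1904.940944
The bounds max(0,m−m')=0 and min(l+m,l−m')=1 give 2 terms
  k=0: (−1)^2·1904.9409/(240)·0.6057^6·0.7957^2 = +0.248147
  k=1: (−1)^3·1904.9409/(144)·0.6057^4·0.7957^4 = -0.713728
d^4_{3,1}(1.8403) = +0.248147 -0.713728 = -0.465580

d=-0.4656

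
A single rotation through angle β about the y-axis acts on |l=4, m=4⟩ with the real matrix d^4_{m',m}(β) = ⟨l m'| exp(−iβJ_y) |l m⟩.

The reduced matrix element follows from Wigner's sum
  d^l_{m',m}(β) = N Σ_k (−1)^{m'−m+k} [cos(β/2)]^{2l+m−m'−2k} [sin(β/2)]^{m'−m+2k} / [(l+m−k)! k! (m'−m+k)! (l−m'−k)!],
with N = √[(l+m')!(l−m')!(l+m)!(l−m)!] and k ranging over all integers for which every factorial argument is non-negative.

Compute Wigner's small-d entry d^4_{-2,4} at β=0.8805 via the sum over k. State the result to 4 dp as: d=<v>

d=0.0259

d^4_{-2,4}(β=0.8805) via Wigner's sum:
c=cos(0.8805/2)=0.904645, s=sin(0.8805/2)=0.426166; N=√[2·720·40320·1]=7619.763776
Admissible k: 6..6 (factorial args all ≥0)
  k=6: (−1)^0·7619.7638/(1440)·0.9046^2·0.4262^6 = +0.025942
d^4_{-2,4}(0.8805) = +0.025942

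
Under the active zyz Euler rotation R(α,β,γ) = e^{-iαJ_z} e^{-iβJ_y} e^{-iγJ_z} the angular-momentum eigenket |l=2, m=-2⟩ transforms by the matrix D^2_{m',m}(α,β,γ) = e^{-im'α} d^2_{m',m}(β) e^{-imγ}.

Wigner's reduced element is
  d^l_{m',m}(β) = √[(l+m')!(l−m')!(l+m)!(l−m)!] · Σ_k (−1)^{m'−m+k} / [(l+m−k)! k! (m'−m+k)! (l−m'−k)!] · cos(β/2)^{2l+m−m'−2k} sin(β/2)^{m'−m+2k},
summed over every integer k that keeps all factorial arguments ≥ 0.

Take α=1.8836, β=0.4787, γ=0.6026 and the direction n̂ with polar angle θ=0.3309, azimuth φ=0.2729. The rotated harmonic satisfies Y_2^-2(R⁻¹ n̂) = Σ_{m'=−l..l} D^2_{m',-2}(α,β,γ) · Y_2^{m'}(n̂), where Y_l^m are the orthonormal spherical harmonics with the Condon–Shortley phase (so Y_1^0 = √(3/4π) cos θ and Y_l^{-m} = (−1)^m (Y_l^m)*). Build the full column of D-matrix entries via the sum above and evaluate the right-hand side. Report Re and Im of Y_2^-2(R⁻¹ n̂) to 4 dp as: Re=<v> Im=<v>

Need the full column D^2_{m',-2} for m'=−2..2 at α=1.8836, β=0.4787, γ=0.6026.
cos(β/2)=0.971492, sin(β/2)=0.237071
d^2_{-2,-2}: single k=0 term ⇒ +0.890753;  D = +0.229005-0.860812i
d^2_{-1,-2}: single k=0 term ⇒ -0.434737;  D = +0.434132-0.022940i
d^2_{0,-2}: single k=0 term ⇒ +0.129931;  D = +0.046451+0.121344i
d^2_{1,-2}: single k=0 term ⇒ -0.025888;  D = -0.020156+0.016246i
d^2_{2,-2}: single k=0 term ⇒ +0.003159;  D = -0.002643-0.001730i
Y_2^{m'}(θ=0.3309,φ=0.2729) and Σ D·Y over m':
  (+0.2290-0.8608i)·(+0.0348-0.0212i)  (+0.4341-0.0229i)·(+0.2286-0.0640i)  (+0.0465+0.1213i)·(+0.5309+0.0000i)  (-0.0202+0.0162i)·(-0.2286-0.0640i)  (-0.0026-0.0017i)·(+0.0348+0.0212i)
Y_2^-2(R⁻¹ n̂) = +0.117787-0.005984i

Re=0.1178 Im=-0.0060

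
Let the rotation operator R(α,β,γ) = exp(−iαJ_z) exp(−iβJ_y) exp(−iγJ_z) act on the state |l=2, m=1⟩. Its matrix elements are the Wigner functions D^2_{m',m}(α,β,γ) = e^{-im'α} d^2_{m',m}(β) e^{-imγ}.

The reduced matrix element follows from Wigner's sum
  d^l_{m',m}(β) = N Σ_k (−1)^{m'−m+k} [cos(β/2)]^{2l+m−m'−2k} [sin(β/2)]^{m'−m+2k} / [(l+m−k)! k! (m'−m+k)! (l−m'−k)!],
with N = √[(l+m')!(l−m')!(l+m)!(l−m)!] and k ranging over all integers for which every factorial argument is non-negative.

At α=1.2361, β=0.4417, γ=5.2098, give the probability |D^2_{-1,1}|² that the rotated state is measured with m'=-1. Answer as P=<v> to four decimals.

P=0.0182

Split into d^2_{-1,1}(β=0.4417) × two z-phases.
c=cos(0.4417/2)=0.975712, s=sin(0.4417/2)=0.219059; N=√[1·6·6·1]=6.000000
The bounds max(0,m−m')=2 and min(l+m,l−m')=3 give 2 terms
  k=2: (−1)^0·6.0000/(2)·0.9757^2·0.2191^2 = +0.137052
  k=3: (−1)^1·6.0000/(6)·0.9757^0·0.2191^4 = -0.002303
d^2_{-1,1}(0.4417) = +0.137052 -0.002303 = +0.134750
|D^2_{-1,1}|² = |d^2_{-1,1}(β)|² = (+0.134750)² = 0.018157 (the z-rotation phases have unit modulus)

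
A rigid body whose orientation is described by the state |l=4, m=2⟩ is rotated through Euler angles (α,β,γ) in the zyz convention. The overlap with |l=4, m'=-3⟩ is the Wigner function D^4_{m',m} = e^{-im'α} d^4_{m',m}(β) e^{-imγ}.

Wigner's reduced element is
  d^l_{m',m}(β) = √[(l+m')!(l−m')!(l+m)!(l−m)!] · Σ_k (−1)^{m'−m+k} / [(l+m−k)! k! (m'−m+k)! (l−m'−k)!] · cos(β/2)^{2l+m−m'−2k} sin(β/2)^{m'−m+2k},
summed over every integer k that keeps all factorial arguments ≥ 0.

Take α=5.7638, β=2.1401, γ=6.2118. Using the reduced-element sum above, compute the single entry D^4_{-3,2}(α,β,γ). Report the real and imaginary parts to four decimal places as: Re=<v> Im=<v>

D^4_{-3,2}(5.7638,2.1401,6.2118) = e^{-i·-3·5.7638}·d^4_{-3,2}(2.1401)·e^{-i·2·6.2118}. Compute d first:
With c≡cos(β/2)=0.480080 and s≡sin(β/2)=0.877225, N=[1·5040·720·2]^{1/2}=2693.993318
k∈{5,6} keeps every argument non-negative
  k=5: (−1)^0·2693.9933/(240)·0.4801^3·0.8772^5 = +0.645180
  k=6: (−1)^1·2693.9933/(720)·0.4801^1·0.8772^7 = -0.718048
d^4_{-3,2}(2.1401) = +0.645180 -0.718048 = -0.072868
Phases: e^{-i·(-3)·5.7638}=+0.012640-0.999920i, e^{-i·(2)·6.2118}=+0.989826+0.142286i ⇒ D=-0.011279+0.071989i

Re=-0.0113 Im=0.0720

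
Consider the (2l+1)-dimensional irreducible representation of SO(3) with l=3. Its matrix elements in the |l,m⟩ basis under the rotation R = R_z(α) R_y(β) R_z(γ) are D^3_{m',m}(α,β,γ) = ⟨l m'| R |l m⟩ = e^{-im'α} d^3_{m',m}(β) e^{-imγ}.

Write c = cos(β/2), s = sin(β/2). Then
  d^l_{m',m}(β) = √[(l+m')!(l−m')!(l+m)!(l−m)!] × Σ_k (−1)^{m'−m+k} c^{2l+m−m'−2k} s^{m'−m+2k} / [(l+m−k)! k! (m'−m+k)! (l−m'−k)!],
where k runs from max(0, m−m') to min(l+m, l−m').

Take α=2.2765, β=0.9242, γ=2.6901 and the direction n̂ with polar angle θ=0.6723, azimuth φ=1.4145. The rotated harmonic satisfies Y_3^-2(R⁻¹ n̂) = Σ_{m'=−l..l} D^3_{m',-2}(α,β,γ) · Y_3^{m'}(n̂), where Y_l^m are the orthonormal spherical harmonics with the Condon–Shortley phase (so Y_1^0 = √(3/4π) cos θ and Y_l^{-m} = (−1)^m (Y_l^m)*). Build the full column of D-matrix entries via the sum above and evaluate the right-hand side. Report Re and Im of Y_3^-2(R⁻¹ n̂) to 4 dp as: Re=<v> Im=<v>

Need the full column D^3_{m',-2} for m'=−3..3 at α=2.2765, β=0.9242, γ=2.6901.
cos(β/2)=0.895118, sin(β/2)=0.445829
d^3_{-3,-2}: single k=1 term ⇒ +0.627546;  D = +0.588051-0.219112i
d^3_{-2,-2}: k∈[0..1] ⇒ +0.514378 -0.638011 = -0.123633;  D = +0.107995+0.060184i
d^3_{-1,-2}: k∈[0..1] ⇒ -0.810159 +0.401953 = -0.408205;  D = -0.080010-0.400288i
d^3_{0,-2}: k∈[0..1] ⇒ +0.698906 -0.173378 = +0.525528;  D = +0.325443-0.412633i
d^3_{1,-2}: k∈[0..1] ⇒ -0.401953 +0.049856 = -0.352097;  D = +0.351844-0.013339i
d^3_{2,-2}: k∈[0..1] ⇒ +0.158272 -0.007853 = +0.150419;  D = +0.101825+0.110714i
d^3_{3,-2}: single k=0 term ⇒ -0.038619;  D = -0.004680+0.038334i
Y_3^{m'}(θ=0.6723,φ=1.4145) and Σ D·Y over m':
  (+0.5881-0.2191i)·(-0.0455+0.0899i)  (+0.1080+0.0602i)·(-0.2951-0.0954i)  (-0.0800-0.4003i)·(+0.0646-0.4097i)  (+0.3254-0.4126i)·(+0.0177+0.0000i)  (+0.3518-0.0133i)·(-0.0646-0.4097i)  (+0.1018+0.1107i)·(-0.2951+0.0954i)  (-0.0047+0.0383i)·(+0.0455+0.0899i)
Y_3^-2(R⁻¹ n̂) = -0.269059-0.130512i

Re=-0.2691 Im=-0.1305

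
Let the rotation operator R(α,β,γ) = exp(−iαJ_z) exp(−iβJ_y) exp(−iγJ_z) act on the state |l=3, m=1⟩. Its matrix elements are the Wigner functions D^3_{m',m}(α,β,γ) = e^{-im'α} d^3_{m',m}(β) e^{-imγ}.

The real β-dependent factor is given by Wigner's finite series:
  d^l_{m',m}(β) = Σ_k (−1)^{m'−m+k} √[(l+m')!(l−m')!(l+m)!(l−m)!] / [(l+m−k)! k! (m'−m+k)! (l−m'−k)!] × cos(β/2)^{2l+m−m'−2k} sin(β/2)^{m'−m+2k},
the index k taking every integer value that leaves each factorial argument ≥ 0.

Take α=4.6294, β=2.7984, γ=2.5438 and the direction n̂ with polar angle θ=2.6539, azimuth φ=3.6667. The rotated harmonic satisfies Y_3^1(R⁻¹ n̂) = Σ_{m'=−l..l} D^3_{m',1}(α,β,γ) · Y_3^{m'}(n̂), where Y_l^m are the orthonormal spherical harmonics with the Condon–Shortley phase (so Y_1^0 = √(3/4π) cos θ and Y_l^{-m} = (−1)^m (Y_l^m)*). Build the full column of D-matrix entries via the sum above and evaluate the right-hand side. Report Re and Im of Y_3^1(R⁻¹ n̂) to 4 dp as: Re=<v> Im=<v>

Need the full column D^3_{m',1} for m'=−3..3 at α=4.6294, β=2.7984, γ=2.5438.
cos(β/2)=0.170755, sin(β/2)=0.985313
d^3_{-3,1}: single k=4 term ⇒ +0.106437;  D = +0.036380-0.100027i
d^3_{-2,1}: k∈[3..4] ⇒ +0.030122 -0.501472 = -0.471350;  D = -0.428084-0.197269i
d^3_{-1,1}: k∈[2..4] ⇒ +0.004952 -0.219855 +0.915053 = +0.700150;  D = -0.344729+0.609403i
d^3_{0,1}: k∈[1..3] ⇒ +0.000495 -0.049495 +0.549335 = +0.500336;  D = -0.413567-0.281599i
d^3_{1,1}: k∈[0..2] ⇒ +0.000025 -0.006603 +0.164891 = +0.158313;  D = +0.099642-0.123022i
d^3_{2,1}: k∈[0..1] ⇒ -0.000452 +0.030122 = +0.029669;  D = +0.021428+0.020521i
d^3_{3,1}: single k=0 term ⇒ +0.003197;  D = -0.002395+0.002117i
Y_3^{m'}(θ=2.6539,φ=3.6667) and Σ D·Y over m':
  (+0.0364-0.1000i)·(+0.0002+0.0429i)  (-0.4281-0.1973i)·(-0.0986+0.1720i)  (-0.3447+0.6094i)·(-0.3803+0.2203i)  (-0.4136-0.2816i)·(-0.2974+0.0000i)  (+0.0996-0.1230i)·(+0.3803+0.2203i)  (+0.0214+0.0205i)·(-0.0986-0.1720i)  (-0.0024+0.0021i)·(-0.0002+0.0429i)
Y_3^1(R⁻¹ n̂) = +0.266585-0.307217i

Re=0.2666 Im=-0.3072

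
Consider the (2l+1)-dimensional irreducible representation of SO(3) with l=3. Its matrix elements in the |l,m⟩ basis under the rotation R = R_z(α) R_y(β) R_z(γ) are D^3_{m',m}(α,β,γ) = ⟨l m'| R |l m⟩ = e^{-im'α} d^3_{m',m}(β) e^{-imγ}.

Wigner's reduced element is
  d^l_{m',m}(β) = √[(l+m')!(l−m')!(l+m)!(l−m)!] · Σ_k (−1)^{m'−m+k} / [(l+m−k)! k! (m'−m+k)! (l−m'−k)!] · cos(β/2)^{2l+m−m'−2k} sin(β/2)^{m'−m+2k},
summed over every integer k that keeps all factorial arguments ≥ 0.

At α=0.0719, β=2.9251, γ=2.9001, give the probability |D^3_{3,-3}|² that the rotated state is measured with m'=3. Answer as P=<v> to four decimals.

P=0.9320

First d^3_{3,-3}(β=2.9251), then the phase factors e^{-i(3)α} and e^{-i(-3)γ}:
c=cos(2.9251/2)=0.108035, s=sin(2.9251/2)=0.994147; N=√[720·1·1·720]=720.000000
The bounds max(0,m−m')=0 and min(l+m,l−m')=0 give 1 term
  k=0: (−1)^6·720.0000/(720)·0.1080^0·0.9941^6 = +0.965392
d^3_{3,-3}(2.9251) = +0.965392
|D^3_{3,-3}|² = |d^3_{3,-3}(β)|² = (+0.965392)² = 0.931982 (the z-rotation phases have unit modulus)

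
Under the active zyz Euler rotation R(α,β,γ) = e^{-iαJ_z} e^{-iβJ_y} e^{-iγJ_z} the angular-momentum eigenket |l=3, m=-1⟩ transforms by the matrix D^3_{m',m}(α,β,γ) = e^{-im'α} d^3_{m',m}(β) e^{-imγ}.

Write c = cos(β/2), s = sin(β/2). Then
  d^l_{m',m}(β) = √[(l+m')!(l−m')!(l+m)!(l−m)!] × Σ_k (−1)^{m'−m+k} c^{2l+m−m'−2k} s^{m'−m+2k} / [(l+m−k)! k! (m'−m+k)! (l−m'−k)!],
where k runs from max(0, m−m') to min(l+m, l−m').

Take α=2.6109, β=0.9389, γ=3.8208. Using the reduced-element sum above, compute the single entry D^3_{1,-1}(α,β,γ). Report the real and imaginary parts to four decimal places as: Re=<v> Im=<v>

Re=0.1832 Im=0.4854

D^3_{1,-1}(2.6109,0.9389,3.8208) = e^{-i·1·2.6109}·d^3_{1,-1}(0.9389)·e^{-i·-1·3.8208}. Compute d first:
c=cos(0.9389/2)=0.891817, s=sin(0.9389/2)=0.452396; N=√[24·2·2·24]=48.000000
k: max(0,(-1)−(1))=0 … min(3+(-1),3−(1))=2
  k=0: (−1)^2·48.0000/(8)·0.8918^4·0.4524^2 = +0.776769
  k=1: (−1)^3·48.0000/(6)·0.8918^2·0.4524^4 = -0.266512
  k=2: (−1)^4·48.0000/(48)·0.8918^0·0.4524^6 = +0.008573
d^3_{1,-1}(0.9389) = +0.776769 -0.266512 +0.008573 = +0.518830
Phases: e^{-i·(1)·2.6109}=-0.862457-0.506131i, e^{-i·(-1)·3.8208}=-0.778071-0.628176i ⇒ D=+0.183206+0.485407i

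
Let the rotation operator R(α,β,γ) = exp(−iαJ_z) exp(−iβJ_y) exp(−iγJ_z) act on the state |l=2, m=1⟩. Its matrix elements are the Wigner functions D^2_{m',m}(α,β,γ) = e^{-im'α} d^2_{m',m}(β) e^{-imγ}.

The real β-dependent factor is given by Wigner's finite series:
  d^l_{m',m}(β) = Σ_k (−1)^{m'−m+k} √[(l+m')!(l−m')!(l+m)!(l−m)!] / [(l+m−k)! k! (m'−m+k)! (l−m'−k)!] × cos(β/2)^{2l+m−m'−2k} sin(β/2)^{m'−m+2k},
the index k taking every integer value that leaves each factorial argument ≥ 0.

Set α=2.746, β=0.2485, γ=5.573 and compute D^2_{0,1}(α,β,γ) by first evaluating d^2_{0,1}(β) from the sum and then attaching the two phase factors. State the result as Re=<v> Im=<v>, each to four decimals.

Re=0.2214 Im=0.1904

First d^2_{0,1}(β=0.2485), then the phase factors e^{-i(0)α} and e^{-i(1)γ}:
With c≡cos(β/2)=0.992291 and s≡sin(β/2)=0.123931, N=[2·2·6·1]^{1/2}=4.898979
k∈{1,2} keeps every argument non-negative
  k=1: (−1)^0·4.8990/(2)·0.9923^3·0.1239^1 = +0.296600
  k=2: (−1)^1·4.8990/(2)·0.9923^1·0.1239^3 = -0.004626
d^2_{0,1}(0.2485) = +0.296600 -0.004626 = +0.291973
Phases: e^{-i·(0)·2.746}=+1.000000+0.000000i, e^{-i·(1)·5.573}=+0.758241+0.651974i ⇒ D=+0.221386+0.190359i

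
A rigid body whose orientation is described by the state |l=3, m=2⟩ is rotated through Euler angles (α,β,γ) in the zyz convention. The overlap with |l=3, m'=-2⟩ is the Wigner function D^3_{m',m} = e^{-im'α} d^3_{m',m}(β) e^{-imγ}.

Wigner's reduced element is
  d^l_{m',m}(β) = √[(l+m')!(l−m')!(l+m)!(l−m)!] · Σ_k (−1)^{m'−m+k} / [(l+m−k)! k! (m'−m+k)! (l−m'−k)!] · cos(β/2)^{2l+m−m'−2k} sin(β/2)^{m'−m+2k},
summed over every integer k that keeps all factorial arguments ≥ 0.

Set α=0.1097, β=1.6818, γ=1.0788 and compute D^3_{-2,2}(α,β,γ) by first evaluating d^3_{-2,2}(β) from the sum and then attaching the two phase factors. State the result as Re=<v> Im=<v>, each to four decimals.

First d^3_{-2,2}(β=1.6818), then the phase factors e^{-i(-2)α} and e^{-i(2)γ}:
With c≡cos(β/2)=0.666792 and s≡sin(β/2)=0.745244, N=[1·120·120·1]^{1/2}=120.000000
k: max(0,(2)−(-2))=4 … min(3+(2),3−(-2))=5
  k=4: (−1)^0·120.0000/(24)·0.6668^2·0.7452^4 = +0.685716
  k=5: (−1)^1·120.0000/(120)·0.6668^0·0.7452^6 = -0.171313
d^3_{-2,2}(1.6818) = +0.685716 -0.171313 = +0.514403
Phases: e^{-i·(-2)·0.1097}=+0.976028+0.217644i, e^{-i·(2)·1.0788}=-0.553702-0.832715i ⇒ D=-0.184770-0.480073i

Re=-0.1848 Im=-0.4801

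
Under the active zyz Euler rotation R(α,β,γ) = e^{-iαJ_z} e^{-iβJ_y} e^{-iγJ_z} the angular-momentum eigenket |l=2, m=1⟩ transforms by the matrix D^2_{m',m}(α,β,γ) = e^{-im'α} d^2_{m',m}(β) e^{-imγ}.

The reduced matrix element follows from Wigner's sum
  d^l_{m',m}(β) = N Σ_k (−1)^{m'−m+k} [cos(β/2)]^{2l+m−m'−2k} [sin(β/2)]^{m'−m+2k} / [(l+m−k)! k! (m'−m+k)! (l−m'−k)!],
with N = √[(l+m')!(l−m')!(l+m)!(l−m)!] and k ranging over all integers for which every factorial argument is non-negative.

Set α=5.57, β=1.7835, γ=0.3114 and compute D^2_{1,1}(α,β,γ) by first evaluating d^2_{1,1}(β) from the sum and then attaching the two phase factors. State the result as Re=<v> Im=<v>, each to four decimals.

Re=-0.5163 Im=-0.2194

First d^2_{1,1}(β=1.7835), then the phase factors e^{-i(1)α} and e^{-i(1)γ}:
Half-angle: c=0.628051, s=0.778172. N=√(6·1·6·1)=6.000000
k: max(0,(1)−(1))=0 … min(2+(1),2−(1))=1
  k=0: (−1)^0·6.0000/(6)·0.6281^4·0.7782^0 = +0.155589
  k=1: (−1)^1·6.0000/(2)·0.6281^2·0.7782^2 = -0.716577
d^2_{1,1}(1.7835) = +0.155589 -0.716577 = -0.560987
Phases: e^{-i·(1)·5.57}=+0.756282+0.654246i, e^{-i·(1)·0.3114}=+0.951906-0.306392i ⇒ D=-0.516312-0.219381i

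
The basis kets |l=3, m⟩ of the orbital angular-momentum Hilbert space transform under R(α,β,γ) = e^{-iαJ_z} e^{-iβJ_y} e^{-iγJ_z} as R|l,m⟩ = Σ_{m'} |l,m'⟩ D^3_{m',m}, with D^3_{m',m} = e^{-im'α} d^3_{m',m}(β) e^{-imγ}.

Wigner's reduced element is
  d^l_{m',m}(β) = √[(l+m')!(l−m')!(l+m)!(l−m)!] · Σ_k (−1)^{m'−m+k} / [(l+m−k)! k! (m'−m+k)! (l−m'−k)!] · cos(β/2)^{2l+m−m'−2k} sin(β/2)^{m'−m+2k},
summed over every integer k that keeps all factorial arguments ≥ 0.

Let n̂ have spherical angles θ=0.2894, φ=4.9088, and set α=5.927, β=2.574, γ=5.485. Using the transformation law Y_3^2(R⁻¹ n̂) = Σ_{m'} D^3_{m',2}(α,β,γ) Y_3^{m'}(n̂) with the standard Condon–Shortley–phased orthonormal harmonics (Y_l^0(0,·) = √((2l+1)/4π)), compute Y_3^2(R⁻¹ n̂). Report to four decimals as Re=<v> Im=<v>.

Re=0.2384 Im=-0.2562

Need the full column D^3_{m',2} for m'=−3..3 at α=5.927, β=2.574, γ=5.485.
cos(β/2)=0.280002, sin(β/2)=0.959999
d^3_{-3,2}: single k=5 term ⇒ +0.559232;  D = +0.483126+0.281655i
d^3_{-2,2}: k∈[4..5] ⇒ +0.332948 -0.782755 = -0.449807;  D = -0.285206-0.347827i
d^3_{-1,2}: k∈[3..4] ⇒ +0.122836 -0.721965 = -0.599129;  D = -0.194490-0.566682i
d^3_{0,2}: k∈[2..3] ⇒ +0.031028 -0.364726 = -0.333699;  D = +0.008533-0.333590i
d^3_{1,2}: k∈[1..2] ⇒ +0.005225 -0.122836 = -0.117611;  D = +0.043817-0.109145i
d^3_{2,2}: k∈[0..1] ⇒ +0.000482 -0.028324 = -0.027842;  D = +0.018731-0.020599i
d^3_{3,2}: single k=0 term ⇒ -0.004047;  D = +0.003596-0.001857i
Y_3^{m'}(θ=0.2894,φ=4.9088) and Σ D·Y over m':
  (+0.4831+0.2817i)·(-0.0054-0.0081i)  (-0.2852-0.3478i)·(-0.0737+0.0305i)  (-0.1945-0.5667i)·(+0.0647+0.3250i)  (+0.0085-0.3336i)·(+0.5697+0.0000i)  (+0.0438-0.1091i)·(-0.0647+0.3250i)  (+0.0187-0.0206i)·(-0.0737-0.0305i)  (+0.0036-0.0019i)·(+0.0054-0.0081i)
Y_3^2(R⁻¹ n̂) = +0.238387-0.256173i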